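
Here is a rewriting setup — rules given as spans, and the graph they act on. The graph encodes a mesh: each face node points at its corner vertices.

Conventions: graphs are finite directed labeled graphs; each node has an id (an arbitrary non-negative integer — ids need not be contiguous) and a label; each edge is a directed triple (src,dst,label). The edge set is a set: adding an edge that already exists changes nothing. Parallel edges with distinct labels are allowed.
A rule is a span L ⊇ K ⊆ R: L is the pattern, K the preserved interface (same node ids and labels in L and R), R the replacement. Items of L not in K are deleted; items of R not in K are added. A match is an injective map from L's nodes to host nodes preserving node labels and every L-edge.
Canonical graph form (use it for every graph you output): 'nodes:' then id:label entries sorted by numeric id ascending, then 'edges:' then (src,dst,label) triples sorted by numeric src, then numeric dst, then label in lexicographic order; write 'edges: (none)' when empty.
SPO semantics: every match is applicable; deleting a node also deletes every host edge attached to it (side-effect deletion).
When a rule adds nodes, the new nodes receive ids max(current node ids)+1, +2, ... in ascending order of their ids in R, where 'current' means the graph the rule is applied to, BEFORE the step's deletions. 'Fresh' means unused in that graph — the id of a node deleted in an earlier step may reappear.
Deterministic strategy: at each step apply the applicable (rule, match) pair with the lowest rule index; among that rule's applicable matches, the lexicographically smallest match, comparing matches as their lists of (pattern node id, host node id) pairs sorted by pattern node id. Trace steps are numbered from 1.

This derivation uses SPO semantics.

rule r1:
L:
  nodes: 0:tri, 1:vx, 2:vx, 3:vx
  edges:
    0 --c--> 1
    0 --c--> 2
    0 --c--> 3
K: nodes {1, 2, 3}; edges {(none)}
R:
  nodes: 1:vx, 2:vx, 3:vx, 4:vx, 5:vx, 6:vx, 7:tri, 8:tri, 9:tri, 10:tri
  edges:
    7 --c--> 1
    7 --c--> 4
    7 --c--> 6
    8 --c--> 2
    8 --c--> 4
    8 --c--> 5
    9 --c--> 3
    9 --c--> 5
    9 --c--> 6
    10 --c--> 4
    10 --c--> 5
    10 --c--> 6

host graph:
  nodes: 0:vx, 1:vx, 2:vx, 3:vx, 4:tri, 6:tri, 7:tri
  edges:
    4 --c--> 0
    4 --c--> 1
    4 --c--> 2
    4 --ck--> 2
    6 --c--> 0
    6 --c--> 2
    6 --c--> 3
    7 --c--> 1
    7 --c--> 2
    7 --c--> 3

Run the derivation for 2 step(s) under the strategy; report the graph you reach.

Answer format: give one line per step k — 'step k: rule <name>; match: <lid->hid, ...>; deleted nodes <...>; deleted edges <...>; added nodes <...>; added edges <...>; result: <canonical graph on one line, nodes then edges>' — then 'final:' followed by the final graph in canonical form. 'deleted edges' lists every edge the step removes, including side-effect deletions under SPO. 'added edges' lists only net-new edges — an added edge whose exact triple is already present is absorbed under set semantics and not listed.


step 1: rule r1; match: 0->4, 1->0, 2->1, 3->2; deleted nodes 4; deleted edges (4,0,c); (4,1,c); (4,2,c); (4,2,ck); added nodes 8, 9, 10, 11, 12, 13, 14; added edges (11,0,c); (11,8,c); (11,10,c); (12,1,c); (12,8,c); (12,9,c); (13,2,c); (13,9,c); (13,10,c); (14,8,c); (14,9,c); (14,10,c); result: nodes: 0:vx, 1:vx, 2:vx, 3:vx, 6:tri, 7:tri, 8:vx, 9:vx, 10:vx, 11:tri, 12:tri, 13:tri, 14:tri edges: (6,0,c); (6,2,c); (6,3,c); (7,1,c); (7,2,c); (7,3,c); (11,0,c); (11,8,c); (11,10,c); (12,1,c); (12,8,c); (12,9,c); (13,2,c); (13,9,c); (13,10,c); (14,8,c); (14,9,c); (14,10,c)
step 2: rule r1; match: 0->6, 1->0, 2->2, 3->3; deleted nodes 6; deleted edges (6,0,c); (6,2,c); (6,3,c); added nodes 15, 16, 17, 18, 19, 20, 21; added edges (18,0,c); (18,15,c); (18,17,c); (19,2,c); (19,15,c); (19,16,c); (20,3,c); (20,16,c); (20,17,c); (21,15,c); (21,16,c); (21,17,c); result: nodes: 0:vx, 1:vx, 2:vx, 3:vx, 7:tri, 8:vx, 9:vx, 10:vx, 11:tri, 12:tri, 13:tri, 14:tri, 15:vx, 16:vx, 17:vx, 18:tri, 19:tri, 20:tri, 21:tri edges: (7,1,c); (7,2,c); (7,3,c); (11,0,c); (11,8,c); (11,10,c); (12,1,c); (12,8,c); (12,9,c); (13,2,c); (13,9,c); (13,10,c); (14,8,c); (14,9,c); (14,10,c); (18,0,c); (18,15,c); (18,17,c); (19,2,c); (19,15,c); (19,16,c); (20,3,c); (20,16,c); (20,17,c); (21,15,c); (21,16,c); (21,17,c)
final:
nodes: 0:vx, 1:vx, 2:vx, 3:vx, 7:tri, 8:vx, 9:vx, 10:vx, 11:tri, 12:tri, 13:tri, 14:tri, 15:vx, 16:vx, 17:vx, 18:tri, 19:tri, 20:tri, 21:tri
edges: (7,1,c); (7,2,c); (7,3,c); (11,0,c); (11,8,c); (11,10,c); (12,1,c); (12,8,c); (12,9,c); (13,2,c); (13,9,c); (13,10,c); (14,8,c); (14,9,c); (14,10,c); (18,0,c); (18,15,c); (18,17,c); (19,2,c); (19,15,c); (19,16,c); (20,3,c); (20,16,c); (20,17,c); (21,15,c); (21,16,c); (21,17,c)


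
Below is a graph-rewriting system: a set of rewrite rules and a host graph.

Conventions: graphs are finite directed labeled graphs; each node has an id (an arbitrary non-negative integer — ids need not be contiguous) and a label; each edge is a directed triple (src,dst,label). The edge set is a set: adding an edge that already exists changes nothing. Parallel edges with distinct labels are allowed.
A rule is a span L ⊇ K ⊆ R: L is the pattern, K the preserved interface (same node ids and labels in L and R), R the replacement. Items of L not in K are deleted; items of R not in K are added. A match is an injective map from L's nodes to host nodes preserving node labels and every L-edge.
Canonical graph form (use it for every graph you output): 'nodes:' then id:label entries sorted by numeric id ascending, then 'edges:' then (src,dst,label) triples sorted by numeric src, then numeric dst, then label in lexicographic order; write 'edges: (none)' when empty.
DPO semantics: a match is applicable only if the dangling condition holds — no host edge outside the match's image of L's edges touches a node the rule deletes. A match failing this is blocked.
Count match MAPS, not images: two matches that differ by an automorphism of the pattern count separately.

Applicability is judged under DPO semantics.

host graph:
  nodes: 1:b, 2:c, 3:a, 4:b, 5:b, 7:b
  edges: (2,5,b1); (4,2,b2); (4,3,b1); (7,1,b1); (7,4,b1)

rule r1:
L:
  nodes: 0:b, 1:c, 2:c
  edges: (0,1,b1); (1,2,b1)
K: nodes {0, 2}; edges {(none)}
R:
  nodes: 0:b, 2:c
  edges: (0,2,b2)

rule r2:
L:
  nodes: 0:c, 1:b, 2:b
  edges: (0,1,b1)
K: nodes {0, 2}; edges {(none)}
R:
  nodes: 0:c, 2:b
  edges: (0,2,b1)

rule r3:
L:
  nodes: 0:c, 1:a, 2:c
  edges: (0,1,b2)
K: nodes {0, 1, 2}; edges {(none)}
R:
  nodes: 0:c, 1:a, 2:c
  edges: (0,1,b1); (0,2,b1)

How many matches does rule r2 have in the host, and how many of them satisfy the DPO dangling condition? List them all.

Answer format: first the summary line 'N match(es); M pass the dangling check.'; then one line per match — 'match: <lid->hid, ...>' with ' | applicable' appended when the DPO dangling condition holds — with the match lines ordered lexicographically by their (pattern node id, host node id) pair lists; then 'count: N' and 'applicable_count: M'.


3 match(es); 3 pass the dangling check.
match: 0->2, 1->5, 2->1 | applicable
match: 0->2, 1->5, 2->4 | applicable
match: 0->2, 1->5, 2->7 | applicable
count: 3
applicable_count: 3


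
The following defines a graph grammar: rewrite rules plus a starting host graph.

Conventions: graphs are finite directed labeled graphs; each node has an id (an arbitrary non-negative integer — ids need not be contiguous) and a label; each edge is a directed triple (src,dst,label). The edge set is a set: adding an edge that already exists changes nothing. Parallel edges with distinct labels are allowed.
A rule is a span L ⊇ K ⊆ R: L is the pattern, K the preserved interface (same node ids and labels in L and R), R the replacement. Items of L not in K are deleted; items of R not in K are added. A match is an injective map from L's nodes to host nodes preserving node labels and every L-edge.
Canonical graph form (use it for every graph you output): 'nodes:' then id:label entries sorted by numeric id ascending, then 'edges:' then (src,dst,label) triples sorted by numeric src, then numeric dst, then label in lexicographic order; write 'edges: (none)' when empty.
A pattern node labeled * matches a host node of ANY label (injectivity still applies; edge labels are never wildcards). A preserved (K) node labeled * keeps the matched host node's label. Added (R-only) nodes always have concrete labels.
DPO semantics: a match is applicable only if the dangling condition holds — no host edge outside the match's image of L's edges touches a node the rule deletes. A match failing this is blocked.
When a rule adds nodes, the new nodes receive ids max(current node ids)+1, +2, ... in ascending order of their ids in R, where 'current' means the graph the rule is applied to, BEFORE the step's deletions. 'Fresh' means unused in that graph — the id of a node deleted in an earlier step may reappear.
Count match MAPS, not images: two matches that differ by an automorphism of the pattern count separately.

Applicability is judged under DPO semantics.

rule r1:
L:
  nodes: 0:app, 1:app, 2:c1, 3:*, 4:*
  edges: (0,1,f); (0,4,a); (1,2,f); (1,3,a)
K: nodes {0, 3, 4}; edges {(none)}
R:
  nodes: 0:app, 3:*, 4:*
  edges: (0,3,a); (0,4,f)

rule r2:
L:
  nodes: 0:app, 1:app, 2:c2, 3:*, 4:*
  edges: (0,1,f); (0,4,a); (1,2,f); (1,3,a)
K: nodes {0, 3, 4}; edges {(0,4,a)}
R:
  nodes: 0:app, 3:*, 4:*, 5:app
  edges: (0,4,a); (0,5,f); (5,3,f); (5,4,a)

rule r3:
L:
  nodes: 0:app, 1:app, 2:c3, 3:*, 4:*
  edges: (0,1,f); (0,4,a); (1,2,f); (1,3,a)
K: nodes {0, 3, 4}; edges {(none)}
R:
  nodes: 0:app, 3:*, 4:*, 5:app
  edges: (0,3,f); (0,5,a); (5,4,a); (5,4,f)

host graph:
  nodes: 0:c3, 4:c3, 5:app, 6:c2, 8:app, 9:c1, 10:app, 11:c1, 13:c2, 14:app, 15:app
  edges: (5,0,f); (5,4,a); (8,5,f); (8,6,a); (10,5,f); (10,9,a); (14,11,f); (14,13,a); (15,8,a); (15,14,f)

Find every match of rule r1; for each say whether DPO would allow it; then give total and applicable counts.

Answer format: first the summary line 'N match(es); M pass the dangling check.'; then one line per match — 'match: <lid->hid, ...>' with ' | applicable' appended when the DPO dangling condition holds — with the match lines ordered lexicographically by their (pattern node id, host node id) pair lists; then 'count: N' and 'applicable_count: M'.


1 match(es); 1 pass the dangling check.
match: 0->15, 1->14, 2->11, 3->13, 4->8 | applicable
count: 1
applicable_count: 1


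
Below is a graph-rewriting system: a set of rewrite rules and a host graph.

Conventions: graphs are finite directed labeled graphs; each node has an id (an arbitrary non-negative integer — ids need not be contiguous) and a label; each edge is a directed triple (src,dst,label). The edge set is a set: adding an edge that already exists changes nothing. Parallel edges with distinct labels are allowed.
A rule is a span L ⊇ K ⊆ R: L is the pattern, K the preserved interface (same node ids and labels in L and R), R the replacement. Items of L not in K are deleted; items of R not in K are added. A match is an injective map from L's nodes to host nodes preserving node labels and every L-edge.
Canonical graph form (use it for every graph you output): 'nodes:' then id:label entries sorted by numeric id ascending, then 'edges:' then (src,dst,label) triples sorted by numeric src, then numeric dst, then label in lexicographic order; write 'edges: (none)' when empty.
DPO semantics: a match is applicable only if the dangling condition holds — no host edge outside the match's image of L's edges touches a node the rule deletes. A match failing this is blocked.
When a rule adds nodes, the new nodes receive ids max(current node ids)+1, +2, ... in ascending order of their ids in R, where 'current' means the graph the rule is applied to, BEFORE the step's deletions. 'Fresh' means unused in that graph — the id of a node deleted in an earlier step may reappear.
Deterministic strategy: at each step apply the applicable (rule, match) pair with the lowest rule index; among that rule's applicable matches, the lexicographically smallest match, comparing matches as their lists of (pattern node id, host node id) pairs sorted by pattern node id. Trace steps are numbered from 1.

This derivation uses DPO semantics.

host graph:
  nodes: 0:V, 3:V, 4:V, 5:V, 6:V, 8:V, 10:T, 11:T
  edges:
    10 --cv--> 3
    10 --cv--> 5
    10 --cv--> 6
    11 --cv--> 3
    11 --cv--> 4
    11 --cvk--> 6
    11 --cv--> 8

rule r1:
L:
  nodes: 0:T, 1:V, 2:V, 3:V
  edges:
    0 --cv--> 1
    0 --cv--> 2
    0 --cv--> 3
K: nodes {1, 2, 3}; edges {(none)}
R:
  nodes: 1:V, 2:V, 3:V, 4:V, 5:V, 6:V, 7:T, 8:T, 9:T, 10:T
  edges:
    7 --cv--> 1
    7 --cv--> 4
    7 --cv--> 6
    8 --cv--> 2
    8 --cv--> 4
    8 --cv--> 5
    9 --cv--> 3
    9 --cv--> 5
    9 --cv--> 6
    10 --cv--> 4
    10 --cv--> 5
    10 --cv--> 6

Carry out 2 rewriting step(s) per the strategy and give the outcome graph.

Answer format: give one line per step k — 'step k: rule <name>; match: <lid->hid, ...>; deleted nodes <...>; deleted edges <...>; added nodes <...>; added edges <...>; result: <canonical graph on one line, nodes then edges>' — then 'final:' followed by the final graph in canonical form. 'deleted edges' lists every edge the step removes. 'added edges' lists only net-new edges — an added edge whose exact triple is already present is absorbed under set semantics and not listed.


step 1: rule r1; match: 0->10, 1->3, 2->5, 3->6; deleted nodes 10; deleted edges (10,3,cv); (10,5,cv); (10,6,cv); added nodes 12, 13, 14, 15, 16, 17, 18; added edges (15,3,cv); (15,12,cv); (15,14,cv); (16,5,cv); (16,12,cv); (16,13,cv); (17,6,cv); (17,13,cv); (17,14,cv); (18,12,cv); (18,13,cv); (18,14,cv); result: nodes: 0:V, 3:V, 4:V, 5:V, 6:V, 8:V, 11:T, 12:V, 13:V, 14:V, 15:T, 16:T, 17:T, 18:T edges: (11,3,cv); (11,4,cv); (11,6,cvk); (11,8,cv); (15,3,cv); (15,12,cv); (15,14,cv); (16,5,cv); (16,12,cv); (16,13,cv); (17,6,cv); (17,13,cv); (17,14,cv); (18,12,cv); (18,13,cv); (18,14,cv)
step 2: rule r1; match: 0->15, 1->3, 2->12, 3->14; deleted nodes 15; deleted edges (15,3,cv); (15,12,cv); (15,14,cv); added nodes 19, 20, 21, 22, 23, 24, 25; added edges (22,3,cv); (22,19,cv); (22,21,cv); (23,12,cv); (23,19,cv); (23,20,cv); (24,14,cv); (24,20,cv); (24,21,cv); (25,19,cv); (25,20,cv); (25,21,cv); result: nodes: 0:V, 3:V, 4:V, 5:V, 6:V, 8:V, 11:T, 12:V, 13:V, 14:V, 16:T, 17:T, 18:T, 19:V, 20:V, 21:V, 22:T, 23:T, 24:T, 25:T edges: (11,3,cv); (11,4,cv); (11,6,cvk); (11,8,cv); (16,5,cv); (16,12,cv); (16,13,cv); (17,6,cv); (17,13,cv); (17,14,cv); (18,12,cv); (18,13,cv); (18,14,cv); (22,3,cv); (22,19,cv); (22,21,cv); (23,12,cv); (23,19,cv); (23,20,cv); (24,14,cv); (24,20,cv); (24,21,cv); (25,19,cv); (25,20,cv); (25,21,cv)
final:
nodes: 0:V, 3:V, 4:V, 5:V, 6:V, 8:V, 11:T, 12:V, 13:V, 14:V, 16:T, 17:T, 18:T, 19:V, 20:V, 21:V, 22:T, 23:T, 24:T, 25:T
edges: (11,3,cv); (11,4,cv); (11,6,cvk); (11,8,cv); (16,5,cv); (16,12,cv); (16,13,cv); (17,6,cv); (17,13,cv); (17,14,cv); (18,12,cv); (18,13,cv); (18,14,cv); (22,3,cv); (22,19,cv); (22,21,cv); (23,12,cv); (23,19,cv); (23,20,cv); (24,14,cv); (24,20,cv); (24,21,cv); (25,19,cv); (25,20,cv); (25,21,cv)


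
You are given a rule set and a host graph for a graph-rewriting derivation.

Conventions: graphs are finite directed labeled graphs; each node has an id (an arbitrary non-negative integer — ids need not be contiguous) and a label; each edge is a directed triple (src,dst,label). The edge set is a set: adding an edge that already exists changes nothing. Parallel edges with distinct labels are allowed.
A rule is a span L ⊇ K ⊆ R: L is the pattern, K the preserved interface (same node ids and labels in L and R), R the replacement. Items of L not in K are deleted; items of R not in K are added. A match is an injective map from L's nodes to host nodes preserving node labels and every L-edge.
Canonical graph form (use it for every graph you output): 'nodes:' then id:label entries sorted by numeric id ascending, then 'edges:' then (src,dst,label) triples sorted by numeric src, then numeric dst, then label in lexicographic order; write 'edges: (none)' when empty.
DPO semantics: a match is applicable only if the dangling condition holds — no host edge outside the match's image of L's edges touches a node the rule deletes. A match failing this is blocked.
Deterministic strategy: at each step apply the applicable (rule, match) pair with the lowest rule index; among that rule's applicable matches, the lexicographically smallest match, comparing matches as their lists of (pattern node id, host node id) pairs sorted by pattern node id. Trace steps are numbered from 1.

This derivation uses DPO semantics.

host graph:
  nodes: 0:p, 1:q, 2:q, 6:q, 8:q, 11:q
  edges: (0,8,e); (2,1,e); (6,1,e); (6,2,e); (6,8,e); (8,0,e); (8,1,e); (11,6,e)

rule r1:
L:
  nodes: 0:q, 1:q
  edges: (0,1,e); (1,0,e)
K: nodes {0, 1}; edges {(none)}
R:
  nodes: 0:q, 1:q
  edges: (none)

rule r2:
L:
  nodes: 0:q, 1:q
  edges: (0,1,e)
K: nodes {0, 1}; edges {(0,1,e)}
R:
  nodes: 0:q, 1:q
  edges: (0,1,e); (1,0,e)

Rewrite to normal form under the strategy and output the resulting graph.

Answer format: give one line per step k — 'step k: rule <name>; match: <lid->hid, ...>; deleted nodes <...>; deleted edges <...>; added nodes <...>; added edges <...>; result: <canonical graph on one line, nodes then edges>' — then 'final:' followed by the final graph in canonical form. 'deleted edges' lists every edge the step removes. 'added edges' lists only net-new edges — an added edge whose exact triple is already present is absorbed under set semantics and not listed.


step 1: rule r2; match: 0->2, 1->1; deleted nodes (none); deleted edges (none); added nodes (none); added edges (1,2,e); result: nodes: 0:p, 1:q, 2:q, 6:q, 8:q, 11:q edges: (0,8,e); (1,2,e); (2,1,e); (6,1,e); (6,2,e); (6,8,e); (8,0,e); (8,1,e); (11,6,e)
step 2: rule r1; match: 0->1, 1->2; deleted nodes (none); deleted edges (1,2,e); (2,1,e); added nodes (none); added edges (none); result: nodes: 0:p, 1:q, 2:q, 6:q, 8:q, 11:q edges: (0,8,e); (6,1,e); (6,2,e); (6,8,e); (8,0,e); (8,1,e); (11,6,e)
step 3: rule r2; match: 0->6, 1->1; deleted nodes (none); deleted edges (none); added nodes (none); added edges (1,6,e); result: nodes: 0:p, 1:q, 2:q, 6:q, 8:q, 11:q edges: (0,8,e); (1,6,e); (6,1,e); (6,2,e); (6,8,e); (8,0,e); (8,1,e); (11,6,e)
step 4: rule r1; match: 0->1, 1->6; deleted nodes (none); deleted edges (1,6,e); (6,1,e); added nodes (none); added edges (none); result: nodes: 0:p, 1:q, 2:q, 6:q, 8:q, 11:q edges: (0,8,e); (6,2,e); (6,8,e); (8,0,e); (8,1,e); (11,6,e)
step 5: rule r2; match: 0->6, 1->2; deleted nodes (none); deleted edges (none); added nodes (none); added edges (2,6,e); result: nodes: 0:p, 1:q, 2:q, 6:q, 8:q, 11:q edges: (0,8,e); (2,6,e); (6,2,e); (6,8,e); (8,0,e); (8,1,e); (11,6,e)
step 6: rule r1; match: 0->2, 1->6; deleted nodes (none); deleted edges (2,6,e); (6,2,e); added nodes (none); added edges (none); result: nodes: 0:p, 1:q, 2:q, 6:q, 8:q, 11:q edges: (0,8,e); (6,8,e); (8,0,e); (8,1,e); (11,6,e)
step 7: rule r2; match: 0->6, 1->8; deleted nodes (none); deleted edges (none); added nodes (none); added edges (8,6,e); result: nodes: 0:p, 1:q, 2:q, 6:q, 8:q, 11:q edges: (0,8,e); (6,8,e); (8,0,e); (8,1,e); (8,6,e); (11,6,e)
step 8: rule r1; match: 0->6, 1->8; deleted nodes (none); deleted edges (6,8,e); (8,6,e); added nodes (none); added edges (none); result: nodes: 0:p, 1:q, 2:q, 6:q, 8:q, 11:q edges: (0,8,e); (8,0,e); (8,1,e); (11,6,e)
step 9: rule r2; match: 0->8, 1->1; deleted nodes (none); deleted edges (none); added nodes (none); added edges (1,8,e); result: nodes: 0:p, 1:q, 2:q, 6:q, 8:q, 11:q edges: (0,8,e); (1,8,e); (8,0,e); (8,1,e); (11,6,e)
step 10: rule r1; match: 0->1, 1->8; deleted nodes (none); deleted edges (1,8,e); (8,1,e); added nodes (none); added edges (none); result: nodes: 0:p, 1:q, 2:q, 6:q, 8:q, 11:q edges: (0,8,e); (8,0,e); (11,6,e)
step 11: rule r2; match: 0->11, 1->6; deleted nodes (none); deleted edges (none); added nodes (none); added edges (6,11,e); result: nodes: 0:p, 1:q, 2:q, 6:q, 8:q, 11:q edges: (0,8,e); (6,11,e); (8,0,e); (11,6,e)
step 12: rule r1; match: 0->6, 1->11; deleted nodes (none); deleted edges (6,11,e); (11,6,e); added nodes (none); added edges (none); result: nodes: 0:p, 1:q, 2:q, 6:q, 8:q, 11:q edges: (0,8,e); (8,0,e)
final:
nodes: 0:p, 1:q, 2:q, 6:q, 8:q, 11:q
edges: (0,8,e); (8,0,e)


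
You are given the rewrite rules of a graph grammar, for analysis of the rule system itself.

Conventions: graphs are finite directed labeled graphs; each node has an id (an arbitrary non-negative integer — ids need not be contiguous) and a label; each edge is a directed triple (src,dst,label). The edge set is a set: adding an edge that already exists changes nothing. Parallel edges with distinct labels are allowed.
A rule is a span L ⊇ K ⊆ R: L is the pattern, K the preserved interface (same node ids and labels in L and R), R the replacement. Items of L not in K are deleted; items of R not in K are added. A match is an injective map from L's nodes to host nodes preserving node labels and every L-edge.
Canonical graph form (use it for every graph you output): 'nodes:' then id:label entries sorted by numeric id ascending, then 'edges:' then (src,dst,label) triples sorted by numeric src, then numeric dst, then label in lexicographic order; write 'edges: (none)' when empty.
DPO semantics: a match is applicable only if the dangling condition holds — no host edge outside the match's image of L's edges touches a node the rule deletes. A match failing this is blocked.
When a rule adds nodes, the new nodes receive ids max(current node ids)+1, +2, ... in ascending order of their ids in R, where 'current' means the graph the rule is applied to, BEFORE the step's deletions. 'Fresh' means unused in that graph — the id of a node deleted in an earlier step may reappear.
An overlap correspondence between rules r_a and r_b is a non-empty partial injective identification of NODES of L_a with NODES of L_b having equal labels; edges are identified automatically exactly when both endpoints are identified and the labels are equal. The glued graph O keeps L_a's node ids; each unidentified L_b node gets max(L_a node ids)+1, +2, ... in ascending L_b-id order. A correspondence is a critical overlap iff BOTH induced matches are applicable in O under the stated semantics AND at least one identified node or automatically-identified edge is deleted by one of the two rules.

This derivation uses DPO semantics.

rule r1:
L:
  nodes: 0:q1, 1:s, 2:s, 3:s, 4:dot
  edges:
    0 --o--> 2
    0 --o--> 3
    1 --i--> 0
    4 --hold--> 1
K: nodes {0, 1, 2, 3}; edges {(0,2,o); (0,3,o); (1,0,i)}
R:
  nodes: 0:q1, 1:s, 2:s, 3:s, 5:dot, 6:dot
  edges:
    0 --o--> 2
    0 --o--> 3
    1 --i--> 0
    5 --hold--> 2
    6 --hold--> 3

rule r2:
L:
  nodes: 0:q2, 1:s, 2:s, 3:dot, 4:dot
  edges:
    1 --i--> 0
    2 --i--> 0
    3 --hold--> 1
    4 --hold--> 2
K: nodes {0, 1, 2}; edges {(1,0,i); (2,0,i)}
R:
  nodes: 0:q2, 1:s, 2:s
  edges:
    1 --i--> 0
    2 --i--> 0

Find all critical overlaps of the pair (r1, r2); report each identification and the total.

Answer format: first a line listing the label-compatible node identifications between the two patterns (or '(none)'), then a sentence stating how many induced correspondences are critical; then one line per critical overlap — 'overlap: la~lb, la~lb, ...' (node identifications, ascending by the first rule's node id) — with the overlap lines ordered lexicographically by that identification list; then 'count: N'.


label-compatible node identifications between L(r1) and L(r2): 1~1, 1~2, 2~1, 2~2, 3~1, 3~2, 4~3, 4~4
6 of the induced correspondences are critical overlaps of r1 and r2.
overlap: 1~1, 2~2, 4~3
overlap: 1~1, 3~2, 4~3
overlap: 1~1, 4~3
overlap: 1~2, 2~1, 4~4
overlap: 1~2, 3~1, 4~4
overlap: 1~2, 4~4
count: 6


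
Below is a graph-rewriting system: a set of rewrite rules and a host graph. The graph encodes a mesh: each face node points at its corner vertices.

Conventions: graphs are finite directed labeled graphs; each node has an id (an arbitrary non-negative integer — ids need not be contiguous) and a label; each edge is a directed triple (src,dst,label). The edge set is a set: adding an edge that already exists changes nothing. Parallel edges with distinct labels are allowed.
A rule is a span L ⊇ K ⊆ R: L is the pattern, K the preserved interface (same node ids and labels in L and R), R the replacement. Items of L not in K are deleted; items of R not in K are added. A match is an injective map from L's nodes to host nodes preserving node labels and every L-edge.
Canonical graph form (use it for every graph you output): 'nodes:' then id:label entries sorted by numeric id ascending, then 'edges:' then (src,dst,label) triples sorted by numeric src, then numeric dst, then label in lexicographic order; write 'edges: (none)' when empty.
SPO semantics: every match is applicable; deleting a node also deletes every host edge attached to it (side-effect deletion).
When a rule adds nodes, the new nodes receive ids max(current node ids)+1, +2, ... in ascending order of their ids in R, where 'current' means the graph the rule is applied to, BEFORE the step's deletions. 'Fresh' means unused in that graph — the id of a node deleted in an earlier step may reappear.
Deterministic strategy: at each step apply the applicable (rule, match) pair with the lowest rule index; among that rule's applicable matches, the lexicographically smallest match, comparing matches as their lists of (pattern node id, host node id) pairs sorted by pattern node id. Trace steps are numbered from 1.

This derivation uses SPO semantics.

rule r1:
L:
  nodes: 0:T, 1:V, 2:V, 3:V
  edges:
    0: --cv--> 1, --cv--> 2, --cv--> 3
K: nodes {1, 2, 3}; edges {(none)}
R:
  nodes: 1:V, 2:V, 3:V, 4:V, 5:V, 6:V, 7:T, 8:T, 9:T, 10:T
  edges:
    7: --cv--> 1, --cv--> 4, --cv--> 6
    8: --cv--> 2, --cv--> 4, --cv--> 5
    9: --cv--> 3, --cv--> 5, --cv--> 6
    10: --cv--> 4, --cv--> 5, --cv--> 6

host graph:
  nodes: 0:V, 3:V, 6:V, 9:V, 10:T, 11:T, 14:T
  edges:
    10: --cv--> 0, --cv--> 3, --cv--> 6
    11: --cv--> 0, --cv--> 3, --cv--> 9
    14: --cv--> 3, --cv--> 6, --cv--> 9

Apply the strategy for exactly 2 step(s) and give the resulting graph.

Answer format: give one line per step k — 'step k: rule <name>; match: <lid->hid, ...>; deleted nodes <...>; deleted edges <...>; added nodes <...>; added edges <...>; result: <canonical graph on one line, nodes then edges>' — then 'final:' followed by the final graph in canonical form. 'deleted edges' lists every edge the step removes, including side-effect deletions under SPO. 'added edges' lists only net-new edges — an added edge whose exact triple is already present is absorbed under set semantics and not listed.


step 1: rule r1; match: 0->10, 1->0, 2->3, 3->6; deleted nodes 10; deleted edges (10,0,cv); (10,3,cv); (10,6,cv); added nodes 15, 16, 17, 18, 19, 20, 21; added edges (18,0,cv); (18,15,cv); (18,17,cv); (19,3,cv); (19,15,cv); (19,16,cv); (20,6,cv); (20,16,cv); (20,17,cv); (21,15,cv); (21,16,cv); (21,17,cv); result: nodes: 0:V, 3:V, 6:V, 9:V, 11:T, 14:T, 15:V, 16:V, 17:V, 18:T, 19:T, 20:T, 21:T edges: (11,0,cv); (11,3,cv); (11,9,cv); (14,3,cv); (14,6,cv); (14,9,cv); (18,0,cv); (18,15,cv); (18,17,cv); (19,3,cv); (19,15,cv); (19,16,cv); (20,6,cv); (20,16,cv); (20,17,cv); (21,15,cv); (21,16,cv); (21,17,cv)
step 2: rule r1; match: 0->11, 1->0, 2->3, 3->9; deleted nodes 11; deleted edges (11,0,cv); (11,3,cv); (11,9,cv); added nodes 22, 23, 24, 25, 26, 27, 28; added edges (25,0,cv); (25,22,cv); (25,24,cv); (26,3,cv); (26,22,cv); (26,23,cv); (27,9,cv); (27,23,cv); (27,24,cv); (28,22,cv); (28,23,cv); (28,24,cv); result: nodes: 0:V, 3:V, 6:V, 9:V, 14:T, 15:V, 16:V, 17:V, 18:T, 19:T, 20:T, 21:T, 22:V, 23:V, 24:V, 25:T, 26:T, 27:T, 28:T edges: (14,3,cv); (14,6,cv); (14,9,cv); (18,0,cv); (18,15,cv); (18,17,cv); (19,3,cv); (19,15,cv); (19,16,cv); (20,6,cv); (20,16,cv); (20,17,cv); (21,15,cv); (21,16,cv); (21,17,cv); (25,0,cv); (25,22,cv); (25,24,cv); (26,3,cv); (26,22,cv); (26,23,cv); (27,9,cv); (27,23,cv); (27,24,cv); (28,22,cv); (28,23,cv); (28,24,cv)
final:
nodes: 0:V, 3:V, 6:V, 9:V, 14:T, 15:V, 16:V, 17:V, 18:T, 19:T, 20:T, 21:T, 22:V, 23:V, 24:V, 25:T, 26:T, 27:T, 28:T
edges: (14,3,cv); (14,6,cv); (14,9,cv); (18,0,cv); (18,15,cv); (18,17,cv); (19,3,cv); (19,15,cv); (19,16,cv); (20,6,cv); (20,16,cv); (20,17,cv); (21,15,cv); (21,16,cv); (21,17,cv); (25,0,cv); (25,22,cv); (25,24,cv); (26,3,cv); (26,22,cv); (26,23,cv); (27,9,cv); (27,23,cv); (27,24,cv); (28,22,cv); (28,23,cv); (28,24,cv)


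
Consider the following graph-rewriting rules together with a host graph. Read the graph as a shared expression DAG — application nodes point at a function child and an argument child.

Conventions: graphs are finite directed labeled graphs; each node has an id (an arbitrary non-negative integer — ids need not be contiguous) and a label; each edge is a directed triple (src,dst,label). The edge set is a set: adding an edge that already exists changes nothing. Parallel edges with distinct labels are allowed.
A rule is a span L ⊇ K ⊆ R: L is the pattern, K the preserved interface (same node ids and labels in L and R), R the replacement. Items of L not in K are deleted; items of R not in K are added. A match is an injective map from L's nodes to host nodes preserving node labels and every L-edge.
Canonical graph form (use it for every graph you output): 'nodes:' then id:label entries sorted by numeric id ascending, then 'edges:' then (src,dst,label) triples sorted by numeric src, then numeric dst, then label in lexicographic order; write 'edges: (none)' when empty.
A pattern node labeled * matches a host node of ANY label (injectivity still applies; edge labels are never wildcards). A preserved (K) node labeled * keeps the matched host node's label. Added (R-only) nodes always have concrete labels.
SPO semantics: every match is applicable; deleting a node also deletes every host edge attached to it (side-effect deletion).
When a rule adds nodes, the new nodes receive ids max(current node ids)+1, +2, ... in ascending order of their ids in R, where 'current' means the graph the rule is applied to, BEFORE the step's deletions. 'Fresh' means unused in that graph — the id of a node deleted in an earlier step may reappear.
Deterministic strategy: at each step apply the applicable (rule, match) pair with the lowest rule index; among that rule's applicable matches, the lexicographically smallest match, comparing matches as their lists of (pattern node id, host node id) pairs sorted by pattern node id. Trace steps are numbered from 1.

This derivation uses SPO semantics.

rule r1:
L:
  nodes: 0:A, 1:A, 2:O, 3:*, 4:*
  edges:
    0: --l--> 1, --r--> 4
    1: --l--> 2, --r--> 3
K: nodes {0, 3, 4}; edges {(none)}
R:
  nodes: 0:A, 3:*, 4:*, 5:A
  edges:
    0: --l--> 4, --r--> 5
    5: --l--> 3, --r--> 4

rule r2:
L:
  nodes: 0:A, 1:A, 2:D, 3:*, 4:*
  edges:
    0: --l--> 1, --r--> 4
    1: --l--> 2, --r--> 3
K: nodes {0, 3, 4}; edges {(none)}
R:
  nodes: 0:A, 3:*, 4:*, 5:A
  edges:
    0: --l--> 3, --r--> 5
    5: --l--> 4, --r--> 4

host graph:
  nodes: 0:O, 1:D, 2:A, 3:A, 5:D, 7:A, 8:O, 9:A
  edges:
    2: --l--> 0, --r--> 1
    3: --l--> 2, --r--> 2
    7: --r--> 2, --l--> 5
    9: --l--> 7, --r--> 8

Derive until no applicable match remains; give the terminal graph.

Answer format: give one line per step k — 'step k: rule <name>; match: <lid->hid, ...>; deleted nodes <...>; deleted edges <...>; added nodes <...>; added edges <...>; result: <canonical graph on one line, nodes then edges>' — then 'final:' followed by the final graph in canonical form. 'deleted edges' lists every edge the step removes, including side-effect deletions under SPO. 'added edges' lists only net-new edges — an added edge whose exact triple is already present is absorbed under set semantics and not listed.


step 1: rule r2; match: 0->9, 1->7, 2->5, 3->2, 4->8; deleted nodes 5, 7; deleted edges (7,2,r); (7,5,l); (9,7,l); (9,8,r); added nodes 10; added edges (9,2,l); (9,10,r); (10,8,l); (10,8,r); result: nodes: 0:O, 1:D, 2:A, 3:A, 8:O, 9:A, 10:A edges: (2,0,l); (2,1,r); (3,2,l); (3,2,r); (9,2,l); (9,10,r); (10,8,l); (10,8,r)
step 2: rule r1; match: 0->9, 1->2, 2->0, 3->1, 4->10; deleted nodes 0, 2; deleted edges (2,0,l); (2,1,r); (3,2,l); (3,2,r); (9,2,l); (9,10,r); added nodes 11; added edges (9,10,l); (9,11,r); (11,1,l); (11,10,r); result: nodes: 1:D, 3:A, 8:O, 9:A, 10:A, 11:A edges: (9,10,l); (9,11,r); (10,8,l); (10,8,r); (11,1,l); (11,10,r)
final:
nodes: 1:D, 3:A, 8:O, 9:A, 10:A, 11:A
edges: (9,10,l); (9,11,r); (10,8,l); (10,8,r); (11,1,l); (11,10,r)


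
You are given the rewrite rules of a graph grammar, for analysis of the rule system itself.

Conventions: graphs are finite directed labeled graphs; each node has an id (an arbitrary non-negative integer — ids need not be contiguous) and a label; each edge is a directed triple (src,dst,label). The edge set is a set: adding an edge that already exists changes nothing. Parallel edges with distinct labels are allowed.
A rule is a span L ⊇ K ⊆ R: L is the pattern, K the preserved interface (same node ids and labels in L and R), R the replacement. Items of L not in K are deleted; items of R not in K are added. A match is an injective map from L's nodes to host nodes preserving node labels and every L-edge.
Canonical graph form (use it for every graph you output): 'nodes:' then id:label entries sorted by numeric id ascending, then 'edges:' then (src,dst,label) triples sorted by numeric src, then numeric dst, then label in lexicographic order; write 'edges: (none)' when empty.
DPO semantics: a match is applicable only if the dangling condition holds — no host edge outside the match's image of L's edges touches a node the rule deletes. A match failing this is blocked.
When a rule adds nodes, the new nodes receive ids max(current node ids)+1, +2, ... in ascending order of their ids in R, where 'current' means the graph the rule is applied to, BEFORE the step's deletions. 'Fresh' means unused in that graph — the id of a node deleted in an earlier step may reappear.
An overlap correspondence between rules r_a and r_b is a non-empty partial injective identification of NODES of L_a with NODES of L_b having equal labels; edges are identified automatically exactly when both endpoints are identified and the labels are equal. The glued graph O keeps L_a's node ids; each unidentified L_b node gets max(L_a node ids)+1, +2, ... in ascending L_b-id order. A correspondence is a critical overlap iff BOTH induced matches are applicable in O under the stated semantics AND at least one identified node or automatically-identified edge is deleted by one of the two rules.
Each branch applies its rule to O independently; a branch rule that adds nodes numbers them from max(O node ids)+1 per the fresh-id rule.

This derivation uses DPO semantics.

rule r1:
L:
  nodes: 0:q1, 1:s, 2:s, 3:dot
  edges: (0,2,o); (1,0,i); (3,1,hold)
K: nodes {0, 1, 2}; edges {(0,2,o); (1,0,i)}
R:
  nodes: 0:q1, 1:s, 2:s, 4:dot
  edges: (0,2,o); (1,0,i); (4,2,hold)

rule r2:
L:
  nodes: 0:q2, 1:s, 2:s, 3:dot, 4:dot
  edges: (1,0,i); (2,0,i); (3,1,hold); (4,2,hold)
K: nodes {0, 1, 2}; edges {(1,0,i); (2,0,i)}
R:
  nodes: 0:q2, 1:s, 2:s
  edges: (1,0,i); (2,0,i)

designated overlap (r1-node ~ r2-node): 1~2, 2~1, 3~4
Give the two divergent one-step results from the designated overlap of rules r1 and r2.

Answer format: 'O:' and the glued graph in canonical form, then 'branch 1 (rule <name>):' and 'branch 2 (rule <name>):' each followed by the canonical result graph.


O:
nodes: 0:q1, 1:s, 2:s, 3:dot, 4:q2, 5:dot
edges: (0,2,o); (1,0,i); (1,4,i); (2,4,i); (3,1,hold); (5,2,hold)
branch 1 (rule r1):
nodes: 0:q1, 1:s, 2:s, 4:q2, 5:dot, 6:dot
edges: (0,2,o); (1,0,i); (1,4,i); (2,4,i); (5,2,hold); (6,2,hold)
branch 2 (rule r2):
nodes: 0:q1, 1:s, 2:s, 4:q2
edges: (0,2,o); (1,0,i); (1,4,i); (2,4,i)


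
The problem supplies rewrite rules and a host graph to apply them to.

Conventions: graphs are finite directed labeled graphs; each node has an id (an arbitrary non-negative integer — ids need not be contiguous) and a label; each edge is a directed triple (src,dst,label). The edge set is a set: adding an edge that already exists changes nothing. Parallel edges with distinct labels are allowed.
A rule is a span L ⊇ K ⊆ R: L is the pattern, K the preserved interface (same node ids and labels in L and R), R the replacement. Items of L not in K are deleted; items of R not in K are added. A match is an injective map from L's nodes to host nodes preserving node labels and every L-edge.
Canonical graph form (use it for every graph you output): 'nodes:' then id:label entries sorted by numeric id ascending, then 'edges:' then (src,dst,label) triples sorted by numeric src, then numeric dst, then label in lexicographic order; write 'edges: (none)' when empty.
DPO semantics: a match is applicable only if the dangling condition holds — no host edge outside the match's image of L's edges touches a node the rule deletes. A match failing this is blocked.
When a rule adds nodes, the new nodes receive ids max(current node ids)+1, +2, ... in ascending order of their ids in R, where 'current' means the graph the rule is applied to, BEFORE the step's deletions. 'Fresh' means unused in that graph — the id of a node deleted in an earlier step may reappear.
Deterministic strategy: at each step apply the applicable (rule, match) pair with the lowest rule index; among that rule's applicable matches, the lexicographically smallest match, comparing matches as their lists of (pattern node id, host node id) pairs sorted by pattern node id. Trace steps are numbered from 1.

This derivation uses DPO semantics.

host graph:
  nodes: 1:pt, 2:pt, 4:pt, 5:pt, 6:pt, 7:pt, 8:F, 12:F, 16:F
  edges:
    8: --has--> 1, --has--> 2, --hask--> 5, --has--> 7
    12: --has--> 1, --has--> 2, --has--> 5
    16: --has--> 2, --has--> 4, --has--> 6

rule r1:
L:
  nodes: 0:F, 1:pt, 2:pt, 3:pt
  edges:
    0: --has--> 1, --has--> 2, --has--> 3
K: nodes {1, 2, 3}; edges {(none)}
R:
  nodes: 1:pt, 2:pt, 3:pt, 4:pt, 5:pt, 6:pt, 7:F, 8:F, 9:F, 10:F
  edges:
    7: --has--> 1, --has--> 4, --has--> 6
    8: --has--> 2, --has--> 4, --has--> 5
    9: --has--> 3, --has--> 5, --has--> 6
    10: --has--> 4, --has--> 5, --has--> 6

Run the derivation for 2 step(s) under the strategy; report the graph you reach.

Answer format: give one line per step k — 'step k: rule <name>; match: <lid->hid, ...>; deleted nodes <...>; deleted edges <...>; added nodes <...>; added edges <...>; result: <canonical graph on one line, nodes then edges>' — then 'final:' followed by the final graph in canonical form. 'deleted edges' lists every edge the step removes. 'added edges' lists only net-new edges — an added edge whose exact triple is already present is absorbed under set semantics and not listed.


step 1: rule r1; match: 0->12, 1->1, 2->2, 3->5; deleted nodes 12; deleted edges (12,1,has); (12,2,has); (12,5,has); added nodes 17, 18, 19, 20, 21, 22, 23; added edges (20,1,has); (20,17,has); (20,19,has); (21,2,has); (21,17,has); (21,18,has); (22,5,has); (22,18,has); (22,19,has); (23,17,has); (23,18,has); (23,19,has); result: nodes: 1:pt, 2:pt, 4:pt, 5:pt, 6:pt, 7:pt, 8:F, 16:F, 17:pt, 18:pt, 19:pt, 20:F, 21:F, 22:F, 23:F edges: (8,1,has); (8,2,has); (8,5,hask); (8,7,has); (16,2,has); (16,4,has); (16,6,has); (20,1,has); (20,17,has); (20,19,has); (21,2,has); (21,17,has); (21,18,has); (22,5,has); (22,18,has); (22,19,has); (23,17,has); (23,18,has); (23,19,has)
step 2: rule r1; match: 0->16, 1->2, 2->4, 3->6; deleted nodes 16; deleted edges (16,2,has); (16,4,has); (16,6,has); added nodes 24, 25, 26, 27, 28, 29, 30; added edges (27,2,has); (27,24,has); (27,26,has); (28,4,has); (28,24,has); (28,25,has); (29,6,has); (29,25,has); (29,26,has); (30,24,has); (30,25,has); (30,26,has); result: nodes: 1:pt, 2:pt, 4:pt, 5:pt, 6:pt, 7:pt, 8:F, 17:pt, 18:pt, 19:pt, 20:F, 21:F, 22:F, 23:F, 24:pt, 25:pt, 26:pt, 27:F, 28:F, 29:F, 30:F edges: (8,1,has); (8,2,has); (8,5,hask); (8,7,has); (20,1,has); (20,17,has); (20,19,has); (21,2,has); (21,17,has); (21,18,has); (22,5,has); (22,18,has); (22,19,has); (23,17,has); (23,18,has); (23,19,has); (27,2,has); (27,24,has); (27,26,has); (28,4,has); (28,24,has); (28,25,has); (29,6,has); (29,25,has); (29,26,has); (30,24,has); (30,25,has); (30,26,has)
final:
nodes: 1:pt, 2:pt, 4:pt, 5:pt, 6:pt, 7:pt, 8:F, 17:pt, 18:pt, 19:pt, 20:F, 21:F, 22:F, 23:F, 24:pt, 25:pt, 26:pt, 27:F, 28:F, 29:F, 30:F
edges: (8,1,has); (8,2,has); (8,5,hask); (8,7,has); (20,1,has); (20,17,has); (20,19,has); (21,2,has); (21,17,has); (21,18,has); (22,5,has); (22,18,has); (22,19,has); (23,17,has); (23,18,has); (23,19,has); (27,2,has); (27,24,has); (27,26,has); (28,4,has); (28,24,has); (28,25,has); (29,6,has); (29,25,has); (29,26,has); (30,24,has); (30,25,has); (30,26,has)
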